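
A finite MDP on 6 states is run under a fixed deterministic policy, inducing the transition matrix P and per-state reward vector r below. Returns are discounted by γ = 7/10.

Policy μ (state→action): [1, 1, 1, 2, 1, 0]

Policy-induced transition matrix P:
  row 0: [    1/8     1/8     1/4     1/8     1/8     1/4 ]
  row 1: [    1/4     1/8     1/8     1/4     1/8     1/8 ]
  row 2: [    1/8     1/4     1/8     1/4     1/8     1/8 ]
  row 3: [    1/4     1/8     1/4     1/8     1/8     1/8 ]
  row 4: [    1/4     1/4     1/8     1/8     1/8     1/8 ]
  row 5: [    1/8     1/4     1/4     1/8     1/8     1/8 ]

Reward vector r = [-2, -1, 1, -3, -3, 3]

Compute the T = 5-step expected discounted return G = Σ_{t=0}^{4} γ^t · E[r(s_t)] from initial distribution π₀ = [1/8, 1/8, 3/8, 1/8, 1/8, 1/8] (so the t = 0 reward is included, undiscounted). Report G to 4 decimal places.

t=0: π = [0.1250, 0.1250, 0.3750, 0.1250, 0.1250, 0.1250], E[r] = -0.3750, γ^t·E[r] = -0.375000, running G = -0.375000
t=1: π = [0.1719, 0.2031, 0.1719, 0.1875, 0.1250, 0.1406], E[r] = -0.8906, γ^t·E[r] = -0.623438, running G = -0.998438
t=2: π = [0.1895, 0.1797, 0.1875, 0.1719, 0.1250, 0.1465], E[r] = -0.8223, γ^t·E[r] = -0.402910, running G = -1.401348
t=3: π = [0.1846, 0.1824, 0.1885, 0.1709, 0.1250, 0.1487], E[r] = -0.8047, γ^t·E[r] = -0.276008, running G = -1.677355
t=4: π = [0.1848, 0.1828, 0.1880, 0.1714, 0.1250, 0.1481], E[r] = -0.8092, γ^t·E[r] = -0.194283, running G = -1.871638

G = -1.8716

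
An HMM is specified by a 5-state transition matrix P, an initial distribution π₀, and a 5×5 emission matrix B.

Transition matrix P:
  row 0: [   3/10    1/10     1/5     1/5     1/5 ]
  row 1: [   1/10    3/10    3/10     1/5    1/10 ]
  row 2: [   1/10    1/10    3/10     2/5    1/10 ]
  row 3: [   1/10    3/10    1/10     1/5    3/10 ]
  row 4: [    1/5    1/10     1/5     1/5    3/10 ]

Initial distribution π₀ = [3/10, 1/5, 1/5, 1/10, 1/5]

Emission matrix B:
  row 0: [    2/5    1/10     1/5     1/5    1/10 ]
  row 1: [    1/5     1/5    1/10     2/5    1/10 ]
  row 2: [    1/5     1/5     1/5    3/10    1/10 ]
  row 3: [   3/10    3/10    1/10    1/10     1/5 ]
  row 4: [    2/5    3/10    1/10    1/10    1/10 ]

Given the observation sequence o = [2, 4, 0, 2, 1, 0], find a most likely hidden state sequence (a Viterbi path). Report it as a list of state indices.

path = [2, 3, 4, 2, 3, 4]

t=0: δ = [6.000e-02, 2.000e-02, 4.000e-02, 1.000e-02, 2.000e-02]  (obs o_0=2)
t=1: δ = [1.800e-03, 6.000e-04, 1.200e-03, 3.200e-03, 1.200e-03]  ψ = [0, 0, 0, 2, 0]  (obs o_1=4)
t=2: δ = [2.160e-04, 1.920e-04, 7.200e-05, 1.920e-04, 3.840e-04]  ψ = [0, 3, 0, 3, 3]  (obs o_2=0)
t=3: δ = [1.536e-05, 5.760e-06, 1.536e-05, 7.680e-06, 1.152e-05]  ψ = [4, 1, 4, 4, 4]  (obs o_3=2)
t=4: δ = [4.608e-07, 4.608e-07, 9.216e-07, 1.843e-06, 1.037e-06]  ψ = [0, 3, 2, 2, 4]  (obs o_4=1)
t=5: δ = [8.294e-08, 1.106e-07, 5.530e-08, 1.106e-07, 2.212e-07]  ψ = [4, 3, 2, 2, 3]  (obs o_5=0)
backtrack: best end state = 4; path = [2, 3, 4, 2, 3, 4]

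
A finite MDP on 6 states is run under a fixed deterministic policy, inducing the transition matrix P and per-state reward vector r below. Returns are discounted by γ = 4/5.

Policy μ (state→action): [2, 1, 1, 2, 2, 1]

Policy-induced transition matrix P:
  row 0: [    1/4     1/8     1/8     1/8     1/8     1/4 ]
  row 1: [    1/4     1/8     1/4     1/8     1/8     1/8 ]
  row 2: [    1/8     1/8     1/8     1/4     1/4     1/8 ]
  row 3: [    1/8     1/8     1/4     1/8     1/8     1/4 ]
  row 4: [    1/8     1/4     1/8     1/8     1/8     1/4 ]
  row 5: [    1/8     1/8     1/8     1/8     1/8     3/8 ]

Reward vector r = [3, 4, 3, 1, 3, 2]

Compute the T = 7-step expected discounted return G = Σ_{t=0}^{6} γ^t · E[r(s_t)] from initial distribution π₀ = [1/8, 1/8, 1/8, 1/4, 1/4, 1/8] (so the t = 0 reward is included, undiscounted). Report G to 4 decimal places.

t=0: π = [0.1250, 0.1250, 0.1250, 0.2500, 0.2500, 0.1250], E[r] = 2.5000, γ^t·E[r] = 2.500000, running G = 2.500000
t=1: π = [0.1563, 0.1563, 0.1719, 0.1406, 0.1406, 0.2344], E[r] = 2.6406, γ^t·E[r] = 2.112500, running G = 4.612500
t=2: π = [0.1641, 0.1426, 0.1621, 0.1465, 0.1465, 0.2383], E[r] = 2.6113, γ^t·E[r] = 1.671250, running G = 6.283750
t=3: π = [0.1633, 0.1433, 0.1611, 0.1453, 0.1453, 0.2417], E[r] = 2.6111, γ^t·E[r] = 1.336875, running G = 7.620625
t=4: π = [0.1633, 0.1432, 0.1611, 0.1451, 0.1451, 0.2422], E[r] = 2.6107, γ^t·E[r] = 1.069350, running G = 8.689975
t=5: π = [0.1633, 0.1431, 0.1610, 0.1451, 0.1451, 0.2422], E[r] = 2.6106, γ^t·E[r] = 0.855453, running G = 9.545428
t=6: π = [0.1633, 0.1431, 0.1610, 0.1451, 0.1451, 0.2423], E[r] = 2.6106, γ^t·E[r] = 0.684360, running G = 10.229787

G = 10.2298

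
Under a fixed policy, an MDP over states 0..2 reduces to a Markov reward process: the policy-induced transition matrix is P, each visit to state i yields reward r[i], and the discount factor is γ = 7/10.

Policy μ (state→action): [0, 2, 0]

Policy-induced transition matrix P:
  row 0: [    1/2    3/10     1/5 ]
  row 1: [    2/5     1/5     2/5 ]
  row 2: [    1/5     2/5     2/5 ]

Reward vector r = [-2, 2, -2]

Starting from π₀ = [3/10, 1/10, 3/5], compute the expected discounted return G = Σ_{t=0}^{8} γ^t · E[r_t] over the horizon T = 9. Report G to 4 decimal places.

G = -3.2094

t=0: π = [0.3000, 0.1000, 0.6000], E[r] = -1.6000, γ^t·E[r] = -1.600000, running G = -1.600000
t=1: π = [0.3100, 0.3500, 0.3400], E[r] = -0.6000, γ^t·E[r] = -0.420000, running G = -2.020000
t=2: π = [0.3630, 0.2990, 0.3380], E[r] = -0.8040, γ^t·E[r] = -0.393960, running G = -2.413960
t=3: π = [0.3687, 0.3039, 0.3274], E[r] = -0.7844, γ^t·E[r] = -0.269049, running G = -2.683009
t=4: π = [0.3714, 0.3024, 0.3263], E[r] = -0.7906, γ^t·E[r] = -0.189823, running G = -2.872832
t=5: π = [0.3719, 0.3024, 0.3257], E[r] = -0.7904, γ^t·E[r] = -0.132849, running G = -3.005681
t=6: π = [0.3720, 0.3023, 0.3256], E[r] = -0.7907, γ^t·E[r] = -0.093021, running G = -3.098702
t=7: π = [0.3721, 0.3023, 0.3256], E[r] = -0.7907, γ^t·E[r] = -0.065116, running G = -3.163818
t=8: π = [0.3721, 0.3023, 0.3256], E[r] = -0.7907, γ^t·E[r] = -0.045582, running G = -3.209400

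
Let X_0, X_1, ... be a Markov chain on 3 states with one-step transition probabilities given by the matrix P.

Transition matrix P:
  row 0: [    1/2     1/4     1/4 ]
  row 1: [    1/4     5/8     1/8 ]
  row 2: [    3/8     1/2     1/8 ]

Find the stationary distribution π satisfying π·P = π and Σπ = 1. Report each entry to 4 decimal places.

π = [0.3617, 0.4681, 0.1702]

Balance equations π_j = Σ_i π_i·P[i][j]:
  π_0 = 1/2·π_0 + 1/4·π_1 + 3/8·π_2
  π_1 = 1/4·π_0 + 5/8·π_1 + 1/2·π_2
  normalize: π_0 + π_1 + π_2 = 1
Solving the linear system gives exactly π = [17/47, 22/47, 8/47].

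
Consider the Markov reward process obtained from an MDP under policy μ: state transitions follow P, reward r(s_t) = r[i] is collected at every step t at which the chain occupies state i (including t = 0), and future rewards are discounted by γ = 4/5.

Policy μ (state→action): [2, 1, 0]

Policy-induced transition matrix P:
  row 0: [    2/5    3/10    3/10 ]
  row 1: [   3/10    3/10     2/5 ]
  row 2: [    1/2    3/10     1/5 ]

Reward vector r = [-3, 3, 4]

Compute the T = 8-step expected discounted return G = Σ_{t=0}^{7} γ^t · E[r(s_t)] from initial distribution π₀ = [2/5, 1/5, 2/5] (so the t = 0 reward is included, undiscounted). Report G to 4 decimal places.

G = 3.7413

t=0: π = [0.4000, 0.2000, 0.4000], E[r] = 1.0000, γ^t·E[r] = 1.000000, running G = 1.000000
t=1: π = [0.4200, 0.3000, 0.2800], E[r] = 0.7600, γ^t·E[r] = 0.608000, running G = 1.608000
t=2: π = [0.3980, 0.3000, 0.3020], E[r] = 0.9140, γ^t·E[r] = 0.584960, running G = 2.192960
t=3: π = [0.4002, 0.3000, 0.2998], E[r] = 0.8986, γ^t·E[r] = 0.460083, running G = 2.653043
t=4: π = [0.4000, 0.3000, 0.3000], E[r] = 0.9001, γ^t·E[r] = 0.368697, running G = 3.021741
t=5: π = [0.4000, 0.3000, 0.3000], E[r] = 0.9000, γ^t·E[r] = 0.294907, running G = 3.316648
t=6: π = [0.4000, 0.3000, 0.3000], E[r] = 0.9000, γ^t·E[r] = 0.235930, running G = 3.552578
t=7: π = [0.4000, 0.3000, 0.3000], E[r] = 0.9000, γ^t·E[r] = 0.188744, running G = 3.741322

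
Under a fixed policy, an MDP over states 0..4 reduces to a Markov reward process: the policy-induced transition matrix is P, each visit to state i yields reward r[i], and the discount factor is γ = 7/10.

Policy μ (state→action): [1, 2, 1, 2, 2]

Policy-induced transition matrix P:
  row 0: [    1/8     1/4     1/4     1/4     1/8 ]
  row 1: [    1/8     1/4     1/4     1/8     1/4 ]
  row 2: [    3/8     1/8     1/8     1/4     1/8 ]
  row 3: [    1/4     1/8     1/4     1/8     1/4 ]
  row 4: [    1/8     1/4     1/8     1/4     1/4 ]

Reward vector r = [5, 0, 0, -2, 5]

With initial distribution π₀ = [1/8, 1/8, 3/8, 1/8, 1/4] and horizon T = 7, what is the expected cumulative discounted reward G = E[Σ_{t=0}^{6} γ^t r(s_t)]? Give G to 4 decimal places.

G = 4.9585

t=0: π = [0.1250, 0.1250, 0.3750, 0.1250, 0.2500], E[r] = 1.6250, γ^t·E[r] = 1.625000, running G = 1.625000
t=1: π = [0.2344, 0.1875, 0.1719, 0.2188, 0.1875], E[r] = 1.6719, γ^t·E[r] = 1.170313, running G = 2.795313
t=2: π = [0.1953, 0.2012, 0.2051, 0.1992, 0.1992], E[r] = 1.5742, γ^t·E[r] = 0.771367, running G = 3.566680
t=3: π = [0.2012, 0.1995, 0.1995, 0.2000, 0.2000], E[r] = 1.6057, γ^t·E[r] = 0.550760, running G = 4.117439
t=4: π = [0.1999, 0.2001, 0.2001, 0.2001, 0.1999], E[r] = 1.5988, γ^t·E[r] = 0.383861, running G = 4.501300
t=5: π = [0.2000, 0.2000, 0.2000, 0.2000, 0.2000], E[r] = 1.6002, γ^t·E[r] = 0.268948, running G = 4.770249
t=6: π = [0.2000, 0.2000, 0.2000, 0.2000, 0.2000], E[r] = 1.6000, γ^t·E[r] = 0.188234, running G = 4.958483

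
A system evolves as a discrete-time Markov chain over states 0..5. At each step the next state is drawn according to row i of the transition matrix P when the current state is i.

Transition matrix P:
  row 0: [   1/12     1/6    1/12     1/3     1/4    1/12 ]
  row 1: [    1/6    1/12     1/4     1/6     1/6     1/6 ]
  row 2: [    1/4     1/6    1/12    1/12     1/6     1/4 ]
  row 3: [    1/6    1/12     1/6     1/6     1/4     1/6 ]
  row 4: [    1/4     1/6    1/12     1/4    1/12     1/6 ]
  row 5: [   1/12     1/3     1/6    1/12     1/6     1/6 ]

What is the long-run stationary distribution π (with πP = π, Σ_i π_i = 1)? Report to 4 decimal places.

Balance equations π_j = Σ_i π_i·P[i][j]:
  π_0 = 1/12·π_0 + 1/6·π_1 + 1/4·π_2 + 1/6·π_3 + 1/4·π_4 + 1/12·π_5
  π_1 = 1/6·π_0 + 1/12·π_1 + 1/6·π_2 + 1/12·π_3 + 1/6·π_4 + 1/3·π_5
  π_2 = 1/12·π_0 + 1/4·π_1 + 1/12·π_2 + 1/6·π_3 + 1/12·π_4 + 1/6·π_5
  π_3 = 1/3·π_0 + 1/6·π_1 + 1/12·π_2 + 1/6·π_3 + 1/4·π_4 + 1/12·π_5
  π_4 = 1/4·π_0 + 1/6·π_1 + 1/6·π_2 + 1/4·π_3 + 1/12·π_4 + 1/6·π_5
  normalize: π_0 + π_1 + π_2 + π_3 + π_4 + π_5 = 1
Solving the linear system gives exactly π = [13987/84332, 55659/337328, 2949/21083, 62071/337328, 60975/337328, 55491/337328].

π = [0.1659, 0.1650, 0.1399, 0.1840, 0.1808, 0.1645]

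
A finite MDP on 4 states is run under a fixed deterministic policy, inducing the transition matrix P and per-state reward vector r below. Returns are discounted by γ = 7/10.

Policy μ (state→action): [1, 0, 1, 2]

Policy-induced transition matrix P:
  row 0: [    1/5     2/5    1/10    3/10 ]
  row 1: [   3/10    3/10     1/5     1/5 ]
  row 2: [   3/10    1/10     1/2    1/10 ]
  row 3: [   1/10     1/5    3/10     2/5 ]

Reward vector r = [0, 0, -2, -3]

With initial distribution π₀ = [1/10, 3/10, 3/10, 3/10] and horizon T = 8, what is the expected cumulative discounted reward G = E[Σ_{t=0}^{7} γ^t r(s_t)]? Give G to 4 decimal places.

t=0: π = [0.1000, 0.3000, 0.3000, 0.3000], E[r] = -1.5000, γ^t·E[r] = -1.500000, running G = -1.500000
t=1: π = [0.2300, 0.2200, 0.3100, 0.2400], E[r] = -1.3400, γ^t·E[r] = -0.938000, running G = -2.438000
t=2: π = [0.2290, 0.2370, 0.2940, 0.2400], E[r] = -1.3080, γ^t·E[r] = -0.640920, running G = -3.078920
t=3: π = [0.2291, 0.2401, 0.2893, 0.2415], E[r] = -1.3031, γ^t·E[r] = -0.446963, running G = -3.525883
t=4: π = [0.2288, 0.2409, 0.2880, 0.2423], E[r] = -1.3029, γ^t·E[r] = -0.312826, running G = -3.838710
t=5: π = [0.2287, 0.2410, 0.2878, 0.2425], E[r] = -1.3031, γ^t·E[r] = -0.219014, running G = -4.057724
t=6: π = [0.2286, 0.2411, 0.2877, 0.2426], E[r] = -1.3032, γ^t·E[r] = -0.153322, running G = -4.211046
t=7: π = [0.2286, 0.2411, 0.2877, 0.2426], E[r] = -1.3033, γ^t·E[r] = -0.107329, running G = -4.318375

G = -4.3184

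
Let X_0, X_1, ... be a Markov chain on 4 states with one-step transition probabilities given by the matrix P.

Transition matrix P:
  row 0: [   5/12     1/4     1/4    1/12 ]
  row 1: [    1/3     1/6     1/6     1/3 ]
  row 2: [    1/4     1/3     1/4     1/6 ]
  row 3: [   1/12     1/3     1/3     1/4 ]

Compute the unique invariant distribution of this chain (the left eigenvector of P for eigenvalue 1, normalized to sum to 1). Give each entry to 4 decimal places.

Balance equations π_j = Σ_i π_i·P[i][j]:
  π_0 = 5/12·π_0 + 1/3·π_1 + 1/4·π_2 + 1/12·π_3
  π_1 = 1/4·π_0 + 1/6·π_1 + 1/3·π_2 + 1/3·π_3
  π_2 = 1/4·π_0 + 1/6·π_1 + 1/4·π_2 + 1/3·π_3
  normalize: π_0 + π_1 + π_2 + π_3 = 1
Solving the linear system gives exactly π = [2/7, 13/49, 12/49, 10/49].

π = [0.2857, 0.2653, 0.2449, 0.2041]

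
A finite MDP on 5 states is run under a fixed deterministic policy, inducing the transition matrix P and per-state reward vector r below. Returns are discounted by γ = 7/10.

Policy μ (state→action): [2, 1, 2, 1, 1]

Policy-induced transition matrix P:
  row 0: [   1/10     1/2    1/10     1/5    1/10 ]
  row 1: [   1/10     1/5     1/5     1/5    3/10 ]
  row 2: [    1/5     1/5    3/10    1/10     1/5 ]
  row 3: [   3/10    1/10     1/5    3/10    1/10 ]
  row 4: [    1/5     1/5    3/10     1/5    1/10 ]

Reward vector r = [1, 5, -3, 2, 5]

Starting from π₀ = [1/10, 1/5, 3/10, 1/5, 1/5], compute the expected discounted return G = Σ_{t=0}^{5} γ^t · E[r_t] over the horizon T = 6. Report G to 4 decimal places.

t=0: π = [0.1000, 0.2000, 0.3000, 0.2000, 0.2000], E[r] = 1.6000, γ^t·E[r] = 1.600000, running G = 1.600000
t=1: π = [0.1900, 0.2100, 0.2400, 0.1900, 0.1700], E[r] = 1.7500, γ^t·E[r] = 1.225000, running G = 2.825000
t=2: π = [0.1790, 0.2380, 0.2220, 0.1950, 0.1660], E[r] = 1.9230, γ^t·E[r] = 0.942270, running G = 3.767270
t=3: π = [0.1778, 0.2342, 0.2209, 0.1973, 0.1698], E[r] = 1.9297, γ^t·E[r] = 0.661887, running G = 4.429157
t=4: π = [0.1785, 0.2336, 0.2213, 0.1976, 0.1689], E[r] = 1.9226, γ^t·E[r] = 0.461626, running G = 4.890783
t=5: π = [0.1786, 0.2338, 0.2212, 0.1976, 0.1689], E[r] = 1.9235, γ^t·E[r] = 0.323290, running G = 5.214073

G = 5.2141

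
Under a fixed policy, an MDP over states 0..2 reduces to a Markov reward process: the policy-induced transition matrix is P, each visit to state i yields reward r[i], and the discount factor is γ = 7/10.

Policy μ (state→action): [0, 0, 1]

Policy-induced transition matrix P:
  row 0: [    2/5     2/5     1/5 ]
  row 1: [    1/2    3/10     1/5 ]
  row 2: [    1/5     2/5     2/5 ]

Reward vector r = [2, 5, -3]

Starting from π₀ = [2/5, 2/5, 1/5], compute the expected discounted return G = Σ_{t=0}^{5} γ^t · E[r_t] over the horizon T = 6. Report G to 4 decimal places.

G = 5.8071

t=0: π = [0.4000, 0.4000, 0.2000], E[r] = 2.2000, γ^t·E[r] = 2.200000, running G = 2.200000
t=1: π = [0.4000, 0.3600, 0.2400], E[r] = 1.8800, γ^t·E[r] = 1.316000, running G = 3.516000
t=2: π = [0.3880, 0.3640, 0.2480], E[r] = 1.8520, γ^t·E[r] = 0.907480, running G = 4.423480
t=3: π = [0.3868, 0.3636, 0.2496], E[r] = 1.8428, γ^t·E[r] = 0.632080, running G = 5.055560
t=4: π = [0.3864, 0.3636, 0.2499], E[r] = 1.8413, γ^t·E[r] = 0.442101, running G = 5.497661
t=5: π = [0.3864, 0.3636, 0.2500], E[r] = 1.8410, γ^t·E[r] = 0.309415, running G = 5.807076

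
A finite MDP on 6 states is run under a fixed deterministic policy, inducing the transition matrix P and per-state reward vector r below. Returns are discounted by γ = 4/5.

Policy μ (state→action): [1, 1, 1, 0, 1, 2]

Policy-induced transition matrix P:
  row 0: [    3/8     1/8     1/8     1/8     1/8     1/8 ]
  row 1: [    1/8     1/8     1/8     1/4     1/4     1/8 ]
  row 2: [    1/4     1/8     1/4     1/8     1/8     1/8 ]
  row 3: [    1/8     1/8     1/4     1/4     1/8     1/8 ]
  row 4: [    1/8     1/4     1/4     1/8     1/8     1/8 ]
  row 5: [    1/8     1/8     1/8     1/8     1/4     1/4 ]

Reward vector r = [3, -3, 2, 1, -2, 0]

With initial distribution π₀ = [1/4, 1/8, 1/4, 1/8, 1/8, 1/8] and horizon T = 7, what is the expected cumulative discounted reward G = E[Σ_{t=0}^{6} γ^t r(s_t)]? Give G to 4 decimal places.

t=0: π = [0.2500, 0.1250, 0.2500, 0.1250, 0.1250, 0.1250], E[r] = 0.7500, γ^t·E[r] = 0.750000, running G = 0.750000
t=1: π = [0.2188, 0.1406, 0.1875, 0.1563, 0.1563, 0.1406], E[r] = 0.4531, γ^t·E[r] = 0.362500, running G = 1.112500
t=2: π = [0.2031, 0.1445, 0.1875, 0.1621, 0.1602, 0.1426], E[r] = 0.3926, γ^t·E[r] = 0.251250, running G = 1.363750
t=3: π = [0.1992, 0.1450, 0.1887, 0.1633, 0.1609, 0.1428], E[r] = 0.3816, γ^t·E[r] = 0.195375, running G = 1.559125
t=4: π = [0.1984, 0.1451, 0.1891, 0.1635, 0.1610, 0.1429], E[r] = 0.3797, γ^t·E[r] = 0.155513, running G = 1.714638
t=5: π = [0.1982, 0.1451, 0.1892, 0.1636, 0.1610, 0.1429], E[r] = 0.3793, γ^t·E[r] = 0.124305, running G = 1.838943
t=6: π = [0.1982, 0.1451, 0.1892, 0.1636, 0.1610, 0.1429], E[r] = 0.3793, γ^t·E[r] = 0.099430, running G = 1.938373

G = 1.9384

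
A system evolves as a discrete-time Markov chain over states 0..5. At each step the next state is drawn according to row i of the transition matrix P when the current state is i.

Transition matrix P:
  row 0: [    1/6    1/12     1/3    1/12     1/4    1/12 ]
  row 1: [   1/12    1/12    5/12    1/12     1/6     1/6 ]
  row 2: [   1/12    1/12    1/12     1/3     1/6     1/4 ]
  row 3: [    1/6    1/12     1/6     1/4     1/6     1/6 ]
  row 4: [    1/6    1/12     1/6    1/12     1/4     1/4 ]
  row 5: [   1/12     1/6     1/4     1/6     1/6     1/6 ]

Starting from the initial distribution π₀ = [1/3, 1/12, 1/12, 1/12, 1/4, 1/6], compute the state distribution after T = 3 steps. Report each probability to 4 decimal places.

t=0: π = [0.3333, 0.0833, 0.0833, 0.0833, 0.2500, 0.1667]
t=1: π = [0.1389, 0.0972, 0.2500, 0.1319, 0.2153, 0.1667]
t=2: π = [0.1238, 0.0972, 0.2072, 0.1817, 0.1962, 0.1939]
t=3: π = [0.1251, 0.0995, 0.2105, 0.1816, 0.1933, 0.1900]

π = [0.1251, 0.0995, 0.2105, 0.1816, 0.1933, 0.1900]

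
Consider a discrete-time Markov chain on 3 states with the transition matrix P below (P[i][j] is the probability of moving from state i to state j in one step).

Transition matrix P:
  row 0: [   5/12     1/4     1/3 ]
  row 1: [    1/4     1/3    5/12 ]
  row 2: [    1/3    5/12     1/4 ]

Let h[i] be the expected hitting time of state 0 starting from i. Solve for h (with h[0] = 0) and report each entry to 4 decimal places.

First-step conditioning: h[0] = 0; for i ≠ 0, h[i] = 1 + Σ_k P[i][k]·h[k].
  h[1] = 1 + 1/3·h[1] + 5/12·h[2]
  h[2] = 1 + 5/12·h[1] + 1/4·h[2]
Solving the 2×2 linear system over states ≠ 0 gives exactly h = [0, 168/47, 156/47] (h[0] = 0 is the target).

h = [0.0000, 3.5745, 3.3191]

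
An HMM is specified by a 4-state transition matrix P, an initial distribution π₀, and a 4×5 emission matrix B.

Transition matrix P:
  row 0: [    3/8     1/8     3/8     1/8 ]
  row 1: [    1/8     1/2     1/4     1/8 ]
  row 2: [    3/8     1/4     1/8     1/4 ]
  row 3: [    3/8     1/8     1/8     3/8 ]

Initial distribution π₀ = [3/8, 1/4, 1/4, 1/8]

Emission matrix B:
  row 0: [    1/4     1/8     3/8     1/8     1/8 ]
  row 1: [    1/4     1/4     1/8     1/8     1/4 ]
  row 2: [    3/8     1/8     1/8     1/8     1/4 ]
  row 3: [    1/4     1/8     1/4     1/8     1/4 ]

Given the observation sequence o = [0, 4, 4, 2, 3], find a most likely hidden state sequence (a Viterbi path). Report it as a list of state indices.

t=0: δ = [9.375e-02, 6.250e-02, 9.375e-02, 3.125e-02]  (obs o_0=0)
t=1: δ = [4.395e-03, 7.812e-03, 8.789e-03, 5.859e-03]  ψ = [0, 1, 0, 2]  (obs o_1=4)
t=2: δ = [4.120e-04, 9.766e-04, 4.883e-04, 5.493e-04]  ψ = [2, 1, 1, 2]  (obs o_2=4)
t=3: δ = [7.725e-05, 6.104e-05, 3.052e-05, 5.150e-05]  ψ = [3, 1, 1, 3]  (obs o_3=2)
t=4: δ = [3.621e-06, 3.815e-06, 3.621e-06, 2.414e-06]  ψ = [0, 1, 0, 3]  (obs o_4=3)
backtrack: best end state = 1; path = [1, 1, 1, 1, 1]

path = [1, 1, 1, 1, 1]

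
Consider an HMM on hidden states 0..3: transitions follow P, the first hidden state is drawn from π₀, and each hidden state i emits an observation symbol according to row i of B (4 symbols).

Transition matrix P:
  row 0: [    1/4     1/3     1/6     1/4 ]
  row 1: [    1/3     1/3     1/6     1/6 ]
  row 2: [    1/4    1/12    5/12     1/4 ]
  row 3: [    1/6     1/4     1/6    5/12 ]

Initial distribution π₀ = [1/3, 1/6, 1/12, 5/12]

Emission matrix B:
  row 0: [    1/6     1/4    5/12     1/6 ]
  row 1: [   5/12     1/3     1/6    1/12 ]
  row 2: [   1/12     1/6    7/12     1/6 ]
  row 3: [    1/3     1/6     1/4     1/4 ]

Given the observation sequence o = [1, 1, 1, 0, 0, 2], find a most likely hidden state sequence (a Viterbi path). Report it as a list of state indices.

t=0: δ = [8.333e-02, 5.556e-02, 1.389e-02, 6.944e-02]  (obs o_0=1)
t=1: δ = [5.208e-03, 9.259e-03, 2.315e-03, 4.823e-03]  ψ = [0, 0, 0, 3]  (obs o_1=1)
t=2: δ = [7.716e-04, 1.029e-03, 2.572e-04, 3.349e-04]  ψ = [1, 1, 1, 3]  (obs o_2=1)
t=3: δ = [5.716e-05, 1.429e-04, 1.429e-05, 6.430e-05]  ψ = [1, 1, 1, 0]  (obs o_3=0)
t=4: δ = [7.938e-06, 1.985e-05, 1.985e-06, 8.931e-06]  ψ = [1, 1, 1, 3]  (obs o_4=0)
t=5: δ = [2.756e-06, 1.103e-06, 1.929e-06, 9.303e-07]  ψ = [1, 1, 1, 3]  (obs o_5=2)
backtrack: best end state = 0; path = [0, 1, 1, 1, 1, 0]

path = [0, 1, 1, 1, 1, 0]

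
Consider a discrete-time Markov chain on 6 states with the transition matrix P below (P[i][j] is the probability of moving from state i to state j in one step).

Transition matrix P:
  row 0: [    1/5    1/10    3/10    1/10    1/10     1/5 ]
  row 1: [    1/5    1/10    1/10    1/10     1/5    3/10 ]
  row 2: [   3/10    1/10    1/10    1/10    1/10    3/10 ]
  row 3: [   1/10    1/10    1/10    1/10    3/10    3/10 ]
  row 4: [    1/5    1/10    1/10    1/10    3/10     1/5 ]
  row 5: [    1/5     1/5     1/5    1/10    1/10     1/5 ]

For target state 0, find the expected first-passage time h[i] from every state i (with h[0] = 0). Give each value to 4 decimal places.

First-step conditioning: h[0] = 0; for i ≠ 0, h[i] = 1 + Σ_k P[i][k]·h[k].
  h[1] = 1 + 1/10·h[1] + 1/10·h[2] + 1/10·h[3] + 1/5·h[4] + 3/10·h[5]
  h[2] = 1 + 1/10·h[1] + 1/10·h[2] + 1/10·h[3] + 1/10·h[4] + 3/10·h[5]
  h[3] = 1 + 1/10·h[1] + 1/10·h[2] + 1/10·h[3] + 3/10·h[4] + 3/10·h[5]
  h[4] = 1 + 1/10·h[1] + 1/10·h[2] + 1/10·h[3] + 3/10·h[4] + 1/5·h[5]
  h[5] = 1 + 1/5·h[1] + 1/5·h[2] + 1/10·h[3] + 1/10·h[4] + 1/5·h[5]
Solving the 5×5 linear system over states ≠ 0 gives exactly h = [0, 9790/1983, 8810/1983, 3590/661, 9800/1983, 9700/1983] (h[0] = 0 is the target).

h = [0.0000, 4.9370, 4.4428, 5.4312, 4.9420, 4.8916]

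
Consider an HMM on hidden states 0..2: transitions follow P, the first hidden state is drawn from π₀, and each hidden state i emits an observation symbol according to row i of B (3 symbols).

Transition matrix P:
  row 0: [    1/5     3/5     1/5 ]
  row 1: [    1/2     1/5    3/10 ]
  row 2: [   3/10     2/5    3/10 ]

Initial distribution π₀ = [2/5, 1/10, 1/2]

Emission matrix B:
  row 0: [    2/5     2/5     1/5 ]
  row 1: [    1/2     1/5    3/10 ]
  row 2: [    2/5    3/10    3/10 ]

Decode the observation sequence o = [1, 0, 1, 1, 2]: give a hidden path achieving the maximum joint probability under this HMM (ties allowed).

t=0: δ = [1.600e-01, 2.000e-02, 1.500e-01]  (obs o_0=1)
t=1: δ = [1.800e-02, 4.800e-02, 1.800e-02]  ψ = [2, 0, 2]  (obs o_1=0)
t=2: δ = [9.600e-03, 2.160e-03, 4.320e-03]  ψ = [1, 0, 1]  (obs o_2=1)
t=3: δ = [7.680e-04, 1.152e-03, 5.760e-04]  ψ = [0, 0, 0]  (obs o_3=1)
t=4: δ = [1.152e-04, 1.382e-04, 1.037e-04]  ψ = [1, 0, 1]  (obs o_4=2)
backtrack: best end state = 1; path = [0, 1, 0, 0, 1]

path = [0, 1, 0, 0, 1]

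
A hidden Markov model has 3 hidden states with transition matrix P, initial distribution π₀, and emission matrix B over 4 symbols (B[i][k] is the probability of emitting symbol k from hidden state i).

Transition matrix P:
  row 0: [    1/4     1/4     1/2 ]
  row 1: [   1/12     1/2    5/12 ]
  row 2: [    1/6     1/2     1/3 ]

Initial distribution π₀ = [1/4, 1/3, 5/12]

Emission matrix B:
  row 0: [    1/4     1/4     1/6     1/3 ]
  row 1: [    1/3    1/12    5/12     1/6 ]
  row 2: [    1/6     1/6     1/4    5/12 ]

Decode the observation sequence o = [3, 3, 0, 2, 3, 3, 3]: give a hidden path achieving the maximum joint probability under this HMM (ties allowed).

t=0: δ = [8.333e-02, 5.556e-02, 1.736e-01]  (obs o_0=3)
t=1: δ = [9.645e-03, 1.447e-02, 2.411e-02]  ψ = [2, 2, 2]  (obs o_1=3)
t=2: δ = [1.005e-03, 4.019e-03, 1.340e-03]  ψ = [2, 2, 2]  (obs o_2=0)
t=3: δ = [5.582e-05, 8.372e-04, 4.186e-04]  ψ = [1, 1, 1]  (obs o_3=2)
t=4: δ = [2.326e-05, 6.977e-05, 1.454e-04]  ψ = [1, 1, 1]  (obs o_4=3)
t=5: δ = [8.075e-06, 1.211e-05, 2.019e-05]  ψ = [2, 2, 2]  (obs o_5=3)
t=6: δ = [1.122e-06, 1.682e-06, 2.804e-06]  ψ = [2, 2, 2]  (obs o_6=3)
backtrack: best end state = 2; path = [2, 2, 1, 1, 2, 2, 2]

path = [2, 2, 1, 1, 2, 2, 2]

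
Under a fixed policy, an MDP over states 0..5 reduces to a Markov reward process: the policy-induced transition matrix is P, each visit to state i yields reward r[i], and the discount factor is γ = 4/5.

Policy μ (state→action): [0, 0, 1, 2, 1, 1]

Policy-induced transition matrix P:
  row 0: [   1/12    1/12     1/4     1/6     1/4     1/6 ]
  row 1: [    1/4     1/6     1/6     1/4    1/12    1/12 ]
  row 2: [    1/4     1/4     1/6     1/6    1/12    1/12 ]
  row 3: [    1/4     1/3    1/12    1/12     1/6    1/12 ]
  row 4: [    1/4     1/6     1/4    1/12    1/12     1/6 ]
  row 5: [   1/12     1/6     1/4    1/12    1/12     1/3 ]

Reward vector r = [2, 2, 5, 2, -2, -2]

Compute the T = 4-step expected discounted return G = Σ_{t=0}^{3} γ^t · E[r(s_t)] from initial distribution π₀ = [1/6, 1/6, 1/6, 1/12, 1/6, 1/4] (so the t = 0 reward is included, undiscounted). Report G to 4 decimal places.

t=0: π = [0.1667, 0.1667, 0.1667, 0.0833, 0.1667, 0.2500], E[r] = 0.8333, γ^t·E[r] = 0.833333, running G = 0.833333
t=1: π = [0.1806, 0.1806, 0.2083, 0.1389, 0.1181, 0.1736], E[r] = 1.4583, γ^t·E[r] = 1.166667, running G = 2.000000
t=2: π = [0.1910, 0.1921, 0.1944, 0.1458, 0.1250, 0.1516], E[r] = 1.4769, γ^t·E[r] = 0.945185, running G = 2.945185
t=3: π = [0.1929, 0.1913, 0.1935, 0.1475, 0.1273, 0.1476], E[r] = 1.4809, γ^t·E[r] = 0.758222, running G = 3.703407

G = 3.7034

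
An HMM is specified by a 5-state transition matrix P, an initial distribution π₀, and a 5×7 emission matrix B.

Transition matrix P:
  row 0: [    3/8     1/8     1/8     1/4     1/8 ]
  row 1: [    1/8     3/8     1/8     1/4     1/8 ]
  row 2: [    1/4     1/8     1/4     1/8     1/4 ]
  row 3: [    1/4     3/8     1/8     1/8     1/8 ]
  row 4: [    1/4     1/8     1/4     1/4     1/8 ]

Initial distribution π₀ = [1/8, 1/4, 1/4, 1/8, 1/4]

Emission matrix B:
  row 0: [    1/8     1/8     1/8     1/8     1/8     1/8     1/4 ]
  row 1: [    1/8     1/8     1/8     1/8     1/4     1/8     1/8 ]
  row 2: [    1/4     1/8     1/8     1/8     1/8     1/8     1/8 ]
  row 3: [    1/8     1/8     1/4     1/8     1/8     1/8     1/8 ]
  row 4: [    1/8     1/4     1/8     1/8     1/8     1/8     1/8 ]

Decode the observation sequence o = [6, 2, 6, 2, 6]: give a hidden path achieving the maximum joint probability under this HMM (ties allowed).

path = [0, 0, 0, 0, 0]

t=0: δ = [3.125e-02, 3.125e-02, 3.125e-02, 1.562e-02, 3.125e-02]  (obs o_0=6)
t=1: δ = [1.465e-03, 1.465e-03, 9.766e-04, 1.953e-03, 9.766e-04]  ψ = [0, 1, 2, 0, 2]  (obs o_1=2)
t=2: δ = [1.373e-04, 9.155e-05, 3.052e-05, 4.578e-05, 3.052e-05]  ψ = [0, 3, 2, 0, 2]  (obs o_2=6)
t=3: δ = [6.437e-06, 4.292e-06, 2.146e-06, 8.583e-06, 2.146e-06]  ψ = [0, 1, 0, 0, 0]  (obs o_3=2)
t=4: δ = [6.035e-07, 4.023e-07, 1.341e-07, 2.012e-07, 1.341e-07]  ψ = [0, 3, 3, 0, 3]  (obs o_4=6)
backtrack: best end state = 0; path = [0, 0, 0, 0, 0]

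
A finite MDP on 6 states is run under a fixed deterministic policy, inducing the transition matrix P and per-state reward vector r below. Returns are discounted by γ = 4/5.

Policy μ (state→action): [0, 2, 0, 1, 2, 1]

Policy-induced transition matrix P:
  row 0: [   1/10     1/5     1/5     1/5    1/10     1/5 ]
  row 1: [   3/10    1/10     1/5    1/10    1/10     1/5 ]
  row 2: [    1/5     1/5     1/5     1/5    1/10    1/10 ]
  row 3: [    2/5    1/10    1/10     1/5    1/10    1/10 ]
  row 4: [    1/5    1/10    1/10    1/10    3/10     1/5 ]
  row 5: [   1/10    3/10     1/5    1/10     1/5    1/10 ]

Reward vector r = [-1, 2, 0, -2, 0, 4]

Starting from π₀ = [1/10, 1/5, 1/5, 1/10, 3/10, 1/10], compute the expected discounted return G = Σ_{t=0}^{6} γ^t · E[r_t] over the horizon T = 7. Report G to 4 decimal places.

t=0: π = [0.1000, 0.2000, 0.2000, 0.1000, 0.3000, 0.1000], E[r] = 0.5000, γ^t·E[r] = 0.500000, running G = 0.500000
t=1: π = [0.2200, 0.1500, 0.1600, 0.1400, 0.1700, 0.1600], E[r] = 0.4400, γ^t·E[r] = 0.352000, running G = 0.852000
t=2: π = [0.2050, 0.1700, 0.1690, 0.1520, 0.1500, 0.1540], E[r] = 0.4470, γ^t·E[r] = 0.286080, running G = 1.138080
t=3: π = [0.2115, 0.1682, 0.1698, 0.1526, 0.1454, 0.1525], E[r] = 0.4297, γ^t·E[r] = 0.220006, running G = 1.358086
t=4: π = [0.2109, 0.1686, 0.1702, 0.1534, 0.1443, 0.1525], E[r] = 0.4296, γ^t·E[r] = 0.175956, running G = 1.534042
t=5: π = [0.2112, 0.1686, 0.1702, 0.1535, 0.1441, 0.1524], E[r] = 0.4287, γ^t·E[r] = 0.140473, running G = 1.674516
t=6: π = [0.2112, 0.1686, 0.1702, 0.1535, 0.1441, 0.1524], E[r] = 0.4286, γ^t·E[r] = 0.112366, running G = 1.786882

G = 1.7869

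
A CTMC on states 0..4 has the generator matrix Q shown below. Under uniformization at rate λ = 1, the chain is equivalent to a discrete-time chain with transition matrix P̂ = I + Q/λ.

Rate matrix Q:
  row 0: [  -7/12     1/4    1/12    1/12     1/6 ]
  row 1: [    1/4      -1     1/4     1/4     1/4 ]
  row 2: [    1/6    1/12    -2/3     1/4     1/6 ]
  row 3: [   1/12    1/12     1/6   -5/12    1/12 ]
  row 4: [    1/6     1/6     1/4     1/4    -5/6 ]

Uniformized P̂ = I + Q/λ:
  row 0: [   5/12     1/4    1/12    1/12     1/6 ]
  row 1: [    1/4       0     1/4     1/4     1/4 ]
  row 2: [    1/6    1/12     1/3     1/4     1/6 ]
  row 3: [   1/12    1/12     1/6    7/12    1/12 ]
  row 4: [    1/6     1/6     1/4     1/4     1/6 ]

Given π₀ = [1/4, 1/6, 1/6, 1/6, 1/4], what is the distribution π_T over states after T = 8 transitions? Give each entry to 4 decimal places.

π = [0.1994, 0.1191, 0.2069, 0.3250, 0.1495]

t=0: π = [0.2500, 0.1667, 0.1667, 0.1667, 0.2500]
t=1: π = [0.2292, 0.1319, 0.2083, 0.2639, 0.1667]
t=2: π = [0.2130, 0.1244, 0.2072, 0.2998, 0.1557]
t=3: π = [0.2053, 0.1214, 0.2068, 0.3144, 0.1521]
t=4: π = [0.2019, 0.1201, 0.2068, 0.3206, 0.1506]
t=5: π = [0.2004, 0.1195, 0.2069, 0.3232, 0.1500]
t=6: π = [0.1998, 0.1193, 0.2069, 0.3243, 0.1497]
t=7: π = [0.1995, 0.1192, 0.2069, 0.3248, 0.1496]
t=8: π = [0.1994, 0.1191, 0.2069, 0.3250, 0.1495]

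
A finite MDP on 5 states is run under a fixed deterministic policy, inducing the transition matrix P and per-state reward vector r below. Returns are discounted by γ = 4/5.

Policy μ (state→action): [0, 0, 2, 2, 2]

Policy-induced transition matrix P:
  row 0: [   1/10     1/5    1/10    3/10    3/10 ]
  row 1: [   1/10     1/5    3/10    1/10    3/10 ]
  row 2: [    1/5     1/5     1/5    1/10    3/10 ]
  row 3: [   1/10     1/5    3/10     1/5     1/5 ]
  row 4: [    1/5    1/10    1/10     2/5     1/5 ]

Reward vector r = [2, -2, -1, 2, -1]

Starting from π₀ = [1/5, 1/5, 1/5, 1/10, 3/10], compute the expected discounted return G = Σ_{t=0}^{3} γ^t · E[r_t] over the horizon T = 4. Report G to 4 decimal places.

t=0: π = [0.2000, 0.2000, 0.2000, 0.1000, 0.3000], E[r] = -0.3000, γ^t·E[r] = -0.300000, running G = -0.300000
t=1: π = [0.1500, 0.1700, 0.1800, 0.2400, 0.2600], E[r] = 0.0000, γ^t·E[r] = 0.000000, running G = -0.300000
t=2: π = [0.1440, 0.1740, 0.2000, 0.2320, 0.2500], E[r] = -0.0460, γ^t·E[r] = -0.029440, running G = -0.329440
t=3: π = [0.1450, 0.1750, 0.2012, 0.2270, 0.2518], E[r] = -0.0590, γ^t·E[r] = -0.030208, running G = -0.359648

G = -0.3596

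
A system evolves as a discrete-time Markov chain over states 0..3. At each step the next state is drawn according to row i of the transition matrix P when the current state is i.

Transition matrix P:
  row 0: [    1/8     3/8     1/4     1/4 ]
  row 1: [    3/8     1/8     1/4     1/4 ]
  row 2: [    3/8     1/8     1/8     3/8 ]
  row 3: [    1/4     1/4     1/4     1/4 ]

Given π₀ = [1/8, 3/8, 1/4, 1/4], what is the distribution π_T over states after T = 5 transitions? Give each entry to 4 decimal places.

π = [0.2724, 0.2276, 0.2222, 0.2778]

t=0: π = [0.1250, 0.3750, 0.2500, 0.2500]
t=1: π = [0.3125, 0.1875, 0.2188, 0.2813]
t=2: π = [0.2617, 0.2383, 0.2227, 0.2773]
t=3: π = [0.2749, 0.2251, 0.2222, 0.2778]
t=4: π = [0.2715, 0.2285, 0.2222, 0.2778]
t=5: π = [0.2724, 0.2276, 0.2222, 0.2778]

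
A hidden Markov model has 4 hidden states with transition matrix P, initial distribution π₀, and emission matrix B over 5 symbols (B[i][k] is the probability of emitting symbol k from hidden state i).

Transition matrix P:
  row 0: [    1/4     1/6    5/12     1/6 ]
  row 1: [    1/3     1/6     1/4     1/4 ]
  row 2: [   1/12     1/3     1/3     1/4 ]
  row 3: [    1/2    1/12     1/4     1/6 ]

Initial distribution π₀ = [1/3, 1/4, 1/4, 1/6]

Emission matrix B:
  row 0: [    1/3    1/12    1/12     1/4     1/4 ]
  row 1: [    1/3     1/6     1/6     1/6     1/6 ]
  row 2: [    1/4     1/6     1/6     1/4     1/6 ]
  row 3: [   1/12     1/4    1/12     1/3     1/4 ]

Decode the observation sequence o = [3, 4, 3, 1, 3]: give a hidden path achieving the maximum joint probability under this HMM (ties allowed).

path = [3, 0, 2, 3, 0]

t=0: δ = [8.333e-02, 4.167e-02, 6.250e-02, 5.556e-02]  (obs o_0=3)
t=1: δ = [6.944e-03, 3.472e-03, 5.787e-03, 3.906e-03]  ψ = [3, 2, 0, 2]  (obs o_1=4)
t=2: δ = [4.883e-04, 3.215e-04, 7.234e-04, 4.823e-04]  ψ = [3, 2, 0, 2]  (obs o_2=3)
t=3: δ = [2.009e-05, 4.019e-05, 4.019e-05, 4.521e-05]  ψ = [3, 2, 2, 2]  (obs o_3=1)
t=4: δ = [5.651e-06, 2.233e-06, 3.349e-06, 3.349e-06]  ψ = [3, 2, 2, 1]  (obs o_4=3)
backtrack: best end state = 0; path = [3, 0, 2, 3, 0]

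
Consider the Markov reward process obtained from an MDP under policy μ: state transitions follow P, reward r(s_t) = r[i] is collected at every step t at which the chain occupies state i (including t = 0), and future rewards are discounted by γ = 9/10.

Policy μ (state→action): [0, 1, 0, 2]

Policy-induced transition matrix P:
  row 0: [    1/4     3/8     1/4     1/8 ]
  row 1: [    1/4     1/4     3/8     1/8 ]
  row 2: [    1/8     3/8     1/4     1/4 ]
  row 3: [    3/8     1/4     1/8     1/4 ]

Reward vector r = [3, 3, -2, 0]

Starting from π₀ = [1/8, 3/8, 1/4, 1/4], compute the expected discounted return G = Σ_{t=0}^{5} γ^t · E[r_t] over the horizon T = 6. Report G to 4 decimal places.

t=0: π = [0.1250, 0.3750, 0.2500, 0.2500], E[r] = 1.0000, γ^t·E[r] = 1.000000, running G = 1.000000
t=1: π = [0.2500, 0.2969, 0.2656, 0.1875], E[r] = 1.1094, γ^t·E[r] = 0.998438, running G = 1.998438
t=2: π = [0.2402, 0.3145, 0.2637, 0.1816], E[r] = 1.1367, γ^t·E[r] = 0.920742, running G = 2.919180
t=3: π = [0.2397, 0.3130, 0.2666, 0.1807], E[r] = 1.1250, γ^t·E[r] = 0.820125, running G = 3.739305
t=4: π = [0.2393, 0.3133, 0.2665, 0.1809], E[r] = 1.1246, γ^t·E[r] = 0.737832, running G = 4.477137
t=5: π = [0.2393, 0.3132, 0.2665, 0.1809], E[r] = 1.1245, γ^t·E[r] = 0.663986, running G = 5.141123

G = 5.1411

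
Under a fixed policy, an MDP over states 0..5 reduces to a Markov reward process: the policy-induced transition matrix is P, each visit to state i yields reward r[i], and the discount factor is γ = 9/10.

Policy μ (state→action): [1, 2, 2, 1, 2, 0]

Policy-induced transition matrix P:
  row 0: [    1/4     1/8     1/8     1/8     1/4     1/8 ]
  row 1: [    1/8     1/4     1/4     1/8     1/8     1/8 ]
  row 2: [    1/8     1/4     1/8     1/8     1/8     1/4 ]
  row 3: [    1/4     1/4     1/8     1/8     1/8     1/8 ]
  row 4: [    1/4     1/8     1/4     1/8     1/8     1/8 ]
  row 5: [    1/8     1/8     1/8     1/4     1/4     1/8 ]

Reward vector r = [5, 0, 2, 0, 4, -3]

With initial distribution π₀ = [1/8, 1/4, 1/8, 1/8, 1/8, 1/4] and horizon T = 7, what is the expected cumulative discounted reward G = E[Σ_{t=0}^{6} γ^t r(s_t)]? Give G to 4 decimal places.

t=0: π = [0.1250, 0.2500, 0.1250, 0.1250, 0.1250, 0.2500], E[r] = 0.6250, γ^t·E[r] = 0.625000, running G = 0.625000
t=1: π = [0.1719, 0.1875, 0.1719, 0.1563, 0.1719, 0.1406], E[r] = 1.4688, γ^t·E[r] = 1.321875, running G = 1.946875
t=2: π = [0.1875, 0.1895, 0.1699, 0.1426, 0.1641, 0.1465], E[r] = 1.4941, γ^t·E[r] = 1.210254, running G = 3.157129
t=3: π = [0.1868, 0.1877, 0.1692, 0.1433, 0.1667, 0.1462], E[r] = 1.5005, γ^t·E[r] = 1.093856, running G = 4.250985
t=4: π = [0.1871, 0.1875, 0.1693, 0.1433, 0.1666, 0.1461], E[r] = 1.5022, γ^t·E[r] = 0.985592, running G = 5.236576
t=5: π = [0.1871, 0.1875, 0.1693, 0.1433, 0.1667, 0.1462], E[r] = 1.5023, γ^t·E[r] = 0.887096, running G = 6.123672
t=6: π = [0.1871, 0.1875, 0.1693, 0.1433, 0.1667, 0.1462], E[r] = 1.5024, γ^t·E[r] = 0.798420, running G = 6.922092

G = 6.9221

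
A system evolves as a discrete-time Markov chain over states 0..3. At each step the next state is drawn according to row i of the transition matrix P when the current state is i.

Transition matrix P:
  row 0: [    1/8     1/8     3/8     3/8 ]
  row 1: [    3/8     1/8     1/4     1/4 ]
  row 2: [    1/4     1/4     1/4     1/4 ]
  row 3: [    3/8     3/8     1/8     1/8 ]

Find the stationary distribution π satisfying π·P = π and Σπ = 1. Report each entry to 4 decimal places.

π = [0.2747, 0.2198, 0.2527, 0.2527]

Balance equations π_j = Σ_i π_i·P[i][j]:
  π_0 = 1/8·π_0 + 3/8·π_1 + 1/4·π_2 + 3/8·π_3
  π_1 = 1/8·π_0 + 1/8·π_1 + 1/4·π_2 + 3/8·π_3
  π_2 = 3/8·π_0 + 1/4·π_1 + 1/4·π_2 + 1/8·π_3
  normalize: π_0 + π_1 + π_2 + π_3 = 1
Solving the linear system gives exactly π = [25/91, 20/91, 23/91, 23/91].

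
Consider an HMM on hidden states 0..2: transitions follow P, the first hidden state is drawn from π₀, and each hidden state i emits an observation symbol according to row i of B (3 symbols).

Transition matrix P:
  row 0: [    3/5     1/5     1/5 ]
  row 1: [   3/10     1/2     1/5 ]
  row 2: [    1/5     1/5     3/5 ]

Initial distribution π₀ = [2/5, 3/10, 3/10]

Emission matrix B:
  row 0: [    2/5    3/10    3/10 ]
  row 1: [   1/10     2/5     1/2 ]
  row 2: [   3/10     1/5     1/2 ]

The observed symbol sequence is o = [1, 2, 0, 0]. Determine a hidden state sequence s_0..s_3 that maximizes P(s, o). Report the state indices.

t=0: δ = [1.200e-01, 1.200e-01, 6.000e-02]  (obs o_0=1)
t=1: δ = [2.160e-02, 3.000e-02, 1.800e-02]  ψ = [0, 1, 2]  (obs o_1=2)
t=2: δ = [5.184e-03, 1.500e-03, 3.240e-03]  ψ = [0, 1, 2]  (obs o_2=0)
t=3: δ = [1.244e-03, 1.037e-04, 5.832e-04]  ψ = [0, 0, 2]  (obs o_3=0)
backtrack: best end state = 0; path = [0, 0, 0, 0]

path = [0, 0, 0, 0]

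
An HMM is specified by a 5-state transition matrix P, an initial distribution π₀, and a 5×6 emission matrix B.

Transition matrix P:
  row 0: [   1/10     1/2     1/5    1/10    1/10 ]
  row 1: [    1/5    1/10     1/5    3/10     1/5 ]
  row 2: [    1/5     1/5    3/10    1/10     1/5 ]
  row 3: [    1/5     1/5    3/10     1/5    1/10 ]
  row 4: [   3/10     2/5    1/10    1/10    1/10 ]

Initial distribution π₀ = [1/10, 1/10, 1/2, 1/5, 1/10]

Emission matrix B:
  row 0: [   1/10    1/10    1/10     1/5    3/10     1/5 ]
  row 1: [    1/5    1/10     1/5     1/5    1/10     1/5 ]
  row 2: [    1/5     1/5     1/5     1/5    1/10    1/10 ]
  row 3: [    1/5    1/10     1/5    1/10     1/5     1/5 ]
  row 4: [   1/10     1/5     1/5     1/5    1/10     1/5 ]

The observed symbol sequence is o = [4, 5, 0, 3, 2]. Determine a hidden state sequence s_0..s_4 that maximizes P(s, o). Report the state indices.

path = [2, 0, 1, 0, 1]

t=0: δ = [3.000e-02, 1.000e-02, 5.000e-02, 4.000e-02, 1.000e-02]  (obs o_0=4)
t=1: δ = [2.000e-03, 3.000e-03, 1.500e-03, 1.600e-03, 2.000e-03]  ψ = [2, 0, 2, 3, 2]  (obs o_1=5)
t=2: δ = [6.000e-05, 2.000e-04, 1.200e-04, 1.800e-04, 6.000e-05]  ψ = [1, 0, 1, 1, 1]  (obs o_2=0)
t=3: δ = [8.000e-06, 7.200e-06, 1.080e-05, 6.000e-06, 8.000e-06]  ψ = [1, 3, 3, 1, 1]  (obs o_3=3)
t=4: δ = [2.400e-07, 8.000e-07, 6.480e-07, 4.320e-07, 4.320e-07]  ψ = [4, 0, 2, 1, 2]  (obs o_4=2)
backtrack: best end state = 1; path = [2, 0, 1, 0, 1]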